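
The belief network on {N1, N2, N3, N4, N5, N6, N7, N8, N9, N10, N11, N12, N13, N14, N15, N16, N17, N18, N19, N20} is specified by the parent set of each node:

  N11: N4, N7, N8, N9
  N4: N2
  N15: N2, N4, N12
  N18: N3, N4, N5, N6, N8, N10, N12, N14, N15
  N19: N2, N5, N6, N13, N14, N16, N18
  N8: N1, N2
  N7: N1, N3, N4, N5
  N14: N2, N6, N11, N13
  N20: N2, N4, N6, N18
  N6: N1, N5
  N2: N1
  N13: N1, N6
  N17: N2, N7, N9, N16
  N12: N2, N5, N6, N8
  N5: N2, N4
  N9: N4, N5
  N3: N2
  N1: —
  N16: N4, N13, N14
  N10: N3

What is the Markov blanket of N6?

A node's Markov blanket = Pa ∪ Ch ∪ (parents of Ch other than the node itself).
N6 has children N12, N13, N14, N18, N19, N20.
N6's parents: N1, N5.
Co-parents of N6 (other parents of its children):
  N12: N2, N5, N8
  N13: N1
  N14: N2, N11, N13
  N18: N3, N4, N5, N8, N10, N12, N14, N15
  N19: N2, N5, N13, N14, N16, N18
  N20: N2, N4, N18
So the Markov blanket of N6 is {N1, N2, N3, N4, N5, N8, N10, N11, N12, N13, N14, N15, N16, N18, N19, N20}.

{N1, N2, N3, N4, N5, N8, N10, N11, N12, N13, N14, N15, N16, N18, N19, N20}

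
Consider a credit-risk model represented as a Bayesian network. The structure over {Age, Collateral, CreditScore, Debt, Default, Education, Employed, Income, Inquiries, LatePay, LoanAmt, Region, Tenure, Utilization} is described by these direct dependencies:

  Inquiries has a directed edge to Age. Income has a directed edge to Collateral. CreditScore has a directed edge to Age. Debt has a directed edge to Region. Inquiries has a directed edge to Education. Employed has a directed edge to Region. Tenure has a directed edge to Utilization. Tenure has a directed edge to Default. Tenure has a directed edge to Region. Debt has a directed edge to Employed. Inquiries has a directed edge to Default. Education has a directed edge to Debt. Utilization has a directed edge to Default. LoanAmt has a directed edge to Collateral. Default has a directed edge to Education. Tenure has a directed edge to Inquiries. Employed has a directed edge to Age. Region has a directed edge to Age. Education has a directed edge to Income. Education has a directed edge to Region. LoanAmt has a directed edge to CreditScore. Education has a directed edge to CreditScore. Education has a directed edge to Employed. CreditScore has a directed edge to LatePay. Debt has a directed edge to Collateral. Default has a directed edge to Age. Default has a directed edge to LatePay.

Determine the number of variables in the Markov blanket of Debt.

Debt's parents: Education.
Debt has children Collateral, Employed, Region.
Other parents of Debt's children:
  Employed: Education
  Region: Education, Employed, Tenure
  Collateral: Income, LoanAmt
MB(Debt) = {Collateral, Education, Employed, Income, LoanAmt, Region, Tenure}, which has 7 nodes.

7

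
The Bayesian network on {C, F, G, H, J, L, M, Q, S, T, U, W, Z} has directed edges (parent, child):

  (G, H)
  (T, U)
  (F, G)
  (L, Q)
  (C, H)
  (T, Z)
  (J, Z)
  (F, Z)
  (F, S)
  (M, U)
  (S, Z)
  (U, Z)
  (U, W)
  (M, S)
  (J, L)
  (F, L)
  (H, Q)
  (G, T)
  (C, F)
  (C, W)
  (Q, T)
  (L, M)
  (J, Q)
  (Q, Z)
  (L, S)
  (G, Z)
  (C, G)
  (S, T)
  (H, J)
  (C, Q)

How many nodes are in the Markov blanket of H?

The Markov blanket of a node is its parents, its children, and the other parents of its children.
H has parents C, G.
H's children: J, Q.
For each child, the remaining parents (spouses of H):
  J: no additional parents.
  Q's other parents are C, J, L.
MB(H) = {C, G, J, L, Q}, which has 5 nodes.

5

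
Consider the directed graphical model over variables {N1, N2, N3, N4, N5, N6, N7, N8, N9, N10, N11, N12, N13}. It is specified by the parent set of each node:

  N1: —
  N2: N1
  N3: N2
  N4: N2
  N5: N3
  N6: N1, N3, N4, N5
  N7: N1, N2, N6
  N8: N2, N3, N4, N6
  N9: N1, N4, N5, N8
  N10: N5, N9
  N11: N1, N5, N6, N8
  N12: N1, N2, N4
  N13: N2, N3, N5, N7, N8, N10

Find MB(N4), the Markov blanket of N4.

N4 has parent N2.
Ch(N4) = {N6, N8, N9, N12}.
Co-parents of N4 (other parents of its children):
  N6: N1, N3, N5
  N8: N2, N3, N6
  N9: N1, N5, N8
  N12: N1, N2
Taking the union gives {N1, N2, N3, N5, N6, N8, N9, N12}.

{N1, N2, N3, N5, N6, N8, N9, N12}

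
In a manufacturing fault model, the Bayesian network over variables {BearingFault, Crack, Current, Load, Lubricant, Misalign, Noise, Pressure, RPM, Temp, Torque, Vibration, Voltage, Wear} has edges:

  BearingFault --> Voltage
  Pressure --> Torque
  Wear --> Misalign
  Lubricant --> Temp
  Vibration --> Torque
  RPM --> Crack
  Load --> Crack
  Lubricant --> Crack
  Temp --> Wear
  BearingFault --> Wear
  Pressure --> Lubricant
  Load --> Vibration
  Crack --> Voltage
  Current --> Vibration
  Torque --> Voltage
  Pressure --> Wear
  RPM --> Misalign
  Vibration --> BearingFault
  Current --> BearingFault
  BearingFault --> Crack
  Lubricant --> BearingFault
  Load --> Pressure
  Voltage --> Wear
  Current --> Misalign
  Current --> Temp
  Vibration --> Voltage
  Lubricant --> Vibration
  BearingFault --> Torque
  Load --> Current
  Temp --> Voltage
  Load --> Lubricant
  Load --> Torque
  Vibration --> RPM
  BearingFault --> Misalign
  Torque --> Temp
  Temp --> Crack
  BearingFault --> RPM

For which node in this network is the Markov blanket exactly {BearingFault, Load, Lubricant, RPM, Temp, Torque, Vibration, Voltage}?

Crack

The target node must have every member of {BearingFault, Load, Lubricant, RPM, Temp, Torque, Vibration, Voltage} as a parent, child, or co-parent, and no others.
Parents of Crack: BearingFault, Load, Lubricant, RPM, Temp; children: Voltage; co-parents: BearingFault, Temp, Torque, Vibration.
These exactly cover the given set, so the node is Crack.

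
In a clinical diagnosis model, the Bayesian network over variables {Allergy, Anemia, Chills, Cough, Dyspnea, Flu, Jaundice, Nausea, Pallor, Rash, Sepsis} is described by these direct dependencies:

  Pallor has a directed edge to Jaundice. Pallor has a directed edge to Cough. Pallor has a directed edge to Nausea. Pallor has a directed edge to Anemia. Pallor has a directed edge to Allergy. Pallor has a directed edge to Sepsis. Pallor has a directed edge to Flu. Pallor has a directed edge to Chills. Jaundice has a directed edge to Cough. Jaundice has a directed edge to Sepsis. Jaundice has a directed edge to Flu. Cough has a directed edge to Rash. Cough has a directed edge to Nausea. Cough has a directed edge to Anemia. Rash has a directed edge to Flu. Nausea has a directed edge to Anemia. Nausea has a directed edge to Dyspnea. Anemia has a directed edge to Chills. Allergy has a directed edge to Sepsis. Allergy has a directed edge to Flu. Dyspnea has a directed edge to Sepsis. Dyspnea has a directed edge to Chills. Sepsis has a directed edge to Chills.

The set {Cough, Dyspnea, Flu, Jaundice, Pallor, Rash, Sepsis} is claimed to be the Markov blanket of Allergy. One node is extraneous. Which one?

Cough

Recall MB(v) = parents ∪ children ∪ spouses, where spouses are the other parents of v's children.
Allergy's children: Flu, Sepsis.
Allergy has parent Pallor.
For each child, the remaining parents (spouses of Allergy):
  Sepsis: Dyspnea, Jaundice, Pallor
  Flu: Jaundice, Pallor, Rash
MB(Allergy) = {Dyspnea, Flu, Jaundice, Pallor, Rash, Sepsis}.
Cough is neither a parent, child, nor co-parent of Allergy, so it does not belong.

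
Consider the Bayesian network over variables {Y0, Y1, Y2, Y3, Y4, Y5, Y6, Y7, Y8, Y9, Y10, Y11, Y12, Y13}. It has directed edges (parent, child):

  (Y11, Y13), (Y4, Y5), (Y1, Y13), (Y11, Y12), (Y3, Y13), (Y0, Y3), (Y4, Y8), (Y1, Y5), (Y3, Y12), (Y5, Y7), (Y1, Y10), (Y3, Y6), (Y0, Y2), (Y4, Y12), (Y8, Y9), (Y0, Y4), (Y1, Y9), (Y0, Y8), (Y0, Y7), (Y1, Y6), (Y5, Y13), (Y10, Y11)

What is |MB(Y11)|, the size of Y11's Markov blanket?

7

Recall MB(v) = parents ∪ children ∪ spouses, where spouses are the other parents of v's children.
Pa(Y11) = {Y10}.
Ch(Y11) = {Y12, Y13}.
For each child, the remaining parents (spouses of Y11):
  Y12's other parents are Y3, Y4.
  Y13's other parents are Y1, Y3, Y5.
MB(Y11) = {Y1, Y3, Y4, Y5, Y10, Y12, Y13}, which has 7 nodes.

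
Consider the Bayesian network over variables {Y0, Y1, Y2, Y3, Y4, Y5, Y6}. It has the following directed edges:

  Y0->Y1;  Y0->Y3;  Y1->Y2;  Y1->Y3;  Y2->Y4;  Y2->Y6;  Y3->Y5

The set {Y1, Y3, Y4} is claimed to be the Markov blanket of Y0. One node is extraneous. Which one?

By definition, MB(Y0) is built from Y0's parents, Y0's children, and the co-parents of Y0.
Pa(Y0) = {}.
Ch(Y0) = {Y1, Y3}.
Other parents of Y0's children:
  Y1 has no other parent.
  Y3's other parent is Y1.
MB(Y0) = {Y1, Y3}.
Y4 is neither a parent, child, nor co-parent of Y0, so it does not belong.

Y4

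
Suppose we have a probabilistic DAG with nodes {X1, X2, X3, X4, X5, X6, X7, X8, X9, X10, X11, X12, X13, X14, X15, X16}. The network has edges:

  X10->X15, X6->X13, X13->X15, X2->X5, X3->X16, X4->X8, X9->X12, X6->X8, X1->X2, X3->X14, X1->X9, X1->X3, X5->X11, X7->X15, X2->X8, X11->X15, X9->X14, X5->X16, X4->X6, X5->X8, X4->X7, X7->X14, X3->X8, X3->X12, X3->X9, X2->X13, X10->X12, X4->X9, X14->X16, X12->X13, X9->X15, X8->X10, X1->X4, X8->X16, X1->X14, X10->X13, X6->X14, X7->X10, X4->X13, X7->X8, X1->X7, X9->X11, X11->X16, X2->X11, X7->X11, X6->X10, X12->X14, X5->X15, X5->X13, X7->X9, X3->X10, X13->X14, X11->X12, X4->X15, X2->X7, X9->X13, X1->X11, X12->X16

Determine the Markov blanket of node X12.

By definition, MB(X12) is built from X12's parents, X12's children, and the co-parents of X12.
X12's children: X13, X14, X16.
Pa(X12) = {X3, X9, X10, X11}.
Parents of each child, excluding X12:
  X13: X2, X4, X5, X6, X9, X10
  X14: X1, X3, X6, X7, X9, X13
  X16: X3, X5, X8, X11, X14
So the Markov blanket of X12 is {X1, X2, X3, X4, X5, X6, X7, X8, X9, X10, X11, X13, X14, X16}.

{X1, X2, X3, X4, X5, X6, X7, X8, X9, X10, X11, X13, X14, X16}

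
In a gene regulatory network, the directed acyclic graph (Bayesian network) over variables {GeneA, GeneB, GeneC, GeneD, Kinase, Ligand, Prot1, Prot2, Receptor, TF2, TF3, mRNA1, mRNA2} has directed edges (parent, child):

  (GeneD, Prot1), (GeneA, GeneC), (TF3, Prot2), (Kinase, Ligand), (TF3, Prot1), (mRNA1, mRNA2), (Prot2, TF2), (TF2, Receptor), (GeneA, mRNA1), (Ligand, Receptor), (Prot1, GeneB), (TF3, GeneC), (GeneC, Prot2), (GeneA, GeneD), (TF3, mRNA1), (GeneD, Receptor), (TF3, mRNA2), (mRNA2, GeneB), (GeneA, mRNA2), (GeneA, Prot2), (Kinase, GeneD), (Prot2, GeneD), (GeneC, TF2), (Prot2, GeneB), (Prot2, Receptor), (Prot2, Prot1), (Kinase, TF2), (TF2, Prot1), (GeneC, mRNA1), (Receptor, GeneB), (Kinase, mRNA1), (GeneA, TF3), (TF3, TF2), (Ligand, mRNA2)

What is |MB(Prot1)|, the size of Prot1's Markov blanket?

7

Prot1's children: GeneB.
Pa(Prot1) = {GeneD, Prot2, TF2, TF3}.
Co-parents of Prot1 (other parents of its children):
  GeneB's other parents are Prot2, Receptor, mRNA2.
MB(Prot1) = {GeneB, GeneD, Prot2, Receptor, TF2, TF3, mRNA2}, which has 7 nodes.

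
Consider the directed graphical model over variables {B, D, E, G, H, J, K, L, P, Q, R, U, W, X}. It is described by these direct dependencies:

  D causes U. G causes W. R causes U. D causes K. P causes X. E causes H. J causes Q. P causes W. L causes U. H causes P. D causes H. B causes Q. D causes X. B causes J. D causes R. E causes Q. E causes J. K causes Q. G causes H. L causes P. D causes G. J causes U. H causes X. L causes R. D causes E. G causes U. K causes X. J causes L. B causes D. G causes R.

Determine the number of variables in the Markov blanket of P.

A node's Markov blanket = Pa ∪ Ch ∪ (parents of Ch other than the node itself).
Parents of P: H, L.
P has children W, X.
Parents of each child, excluding P:
  W: G
  X: D, H, K
MB(P) = {D, G, H, K, L, W, X}, which has 7 nodes.

7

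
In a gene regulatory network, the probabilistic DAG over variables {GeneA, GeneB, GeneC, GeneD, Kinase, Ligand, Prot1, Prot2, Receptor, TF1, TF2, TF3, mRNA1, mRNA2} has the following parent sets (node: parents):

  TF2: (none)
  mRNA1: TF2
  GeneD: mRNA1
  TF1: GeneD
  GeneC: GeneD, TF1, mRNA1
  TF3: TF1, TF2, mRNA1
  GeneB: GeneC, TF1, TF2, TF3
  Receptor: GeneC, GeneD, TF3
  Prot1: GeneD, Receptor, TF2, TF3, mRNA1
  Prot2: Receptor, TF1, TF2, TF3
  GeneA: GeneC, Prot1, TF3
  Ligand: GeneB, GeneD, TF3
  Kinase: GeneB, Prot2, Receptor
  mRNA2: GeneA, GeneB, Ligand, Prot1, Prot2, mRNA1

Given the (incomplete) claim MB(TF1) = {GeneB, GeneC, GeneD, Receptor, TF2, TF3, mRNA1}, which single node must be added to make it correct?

Prot2

A node's Markov blanket = Pa ∪ Ch ∪ (parents of Ch other than the node itself).
Pa(TF1) = {GeneD}.
Ch(TF1) = {GeneB, GeneC, Prot2, TF3}.
Parents of each child, excluding TF1:
  GeneC's other parents are GeneD, mRNA1.
  parents(TF3) \ {TF1} = {TF2, mRNA1}.
  GeneB also has parents GeneC, TF2, TF3.
  parents(Prot2) \ {TF1} = {Receptor, TF2, TF3}.
MB(TF1) = {GeneB, GeneC, GeneD, Prot2, Receptor, TF2, TF3, mRNA1}.
Comparing with the claimed set, Prot2 is missing.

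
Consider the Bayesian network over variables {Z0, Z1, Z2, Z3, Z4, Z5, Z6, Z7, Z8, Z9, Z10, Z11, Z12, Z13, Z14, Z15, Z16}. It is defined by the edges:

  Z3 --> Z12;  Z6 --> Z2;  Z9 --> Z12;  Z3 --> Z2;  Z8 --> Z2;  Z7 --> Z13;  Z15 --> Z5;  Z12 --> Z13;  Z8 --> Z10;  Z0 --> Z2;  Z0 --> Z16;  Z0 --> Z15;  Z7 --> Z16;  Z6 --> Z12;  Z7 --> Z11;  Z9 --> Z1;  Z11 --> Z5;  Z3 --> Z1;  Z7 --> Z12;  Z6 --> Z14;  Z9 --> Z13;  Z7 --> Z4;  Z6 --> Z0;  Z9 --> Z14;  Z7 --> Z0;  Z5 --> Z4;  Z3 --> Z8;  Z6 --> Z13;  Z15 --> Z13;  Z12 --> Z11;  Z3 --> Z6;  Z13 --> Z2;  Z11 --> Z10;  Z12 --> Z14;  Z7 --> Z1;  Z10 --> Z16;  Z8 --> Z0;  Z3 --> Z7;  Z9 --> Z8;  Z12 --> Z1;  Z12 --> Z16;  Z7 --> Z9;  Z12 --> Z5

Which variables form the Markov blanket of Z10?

Parents of Z10: Z8, Z11.
Children of Z10: Z16.
Co-parents of Z10 (other parents of its children):
  Z16: Z0, Z7, Z12
MB(Z10) = {Z0, Z7, Z8, Z11, Z12, Z16}.

{Z0, Z7, Z8, Z11, Z12, Z16}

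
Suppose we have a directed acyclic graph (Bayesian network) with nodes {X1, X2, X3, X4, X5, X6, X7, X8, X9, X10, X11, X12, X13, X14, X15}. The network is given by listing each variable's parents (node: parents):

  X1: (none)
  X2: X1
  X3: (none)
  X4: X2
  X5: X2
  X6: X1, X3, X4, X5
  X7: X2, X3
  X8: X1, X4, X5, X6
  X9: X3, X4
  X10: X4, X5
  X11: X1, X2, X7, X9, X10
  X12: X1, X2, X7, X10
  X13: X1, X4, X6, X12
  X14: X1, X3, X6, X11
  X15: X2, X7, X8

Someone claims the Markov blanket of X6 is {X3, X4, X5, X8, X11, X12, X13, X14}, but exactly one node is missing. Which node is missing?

Recall MB(v) = parents ∪ children ∪ spouses, where spouses are the other parents of v's children.
X6 has children X8, X13, X14.
X6's parents: X1, X3, X4, X5.
For each child, the remaining parents (spouses of X6):
  X8: X1, X4, X5
  X13: X1, X4, X12
  X14: X1, X3, X11
MB(X6) = {X1, X3, X4, X5, X8, X11, X12, X13, X14}.
Comparing with the claimed set, X1 is missing.

X1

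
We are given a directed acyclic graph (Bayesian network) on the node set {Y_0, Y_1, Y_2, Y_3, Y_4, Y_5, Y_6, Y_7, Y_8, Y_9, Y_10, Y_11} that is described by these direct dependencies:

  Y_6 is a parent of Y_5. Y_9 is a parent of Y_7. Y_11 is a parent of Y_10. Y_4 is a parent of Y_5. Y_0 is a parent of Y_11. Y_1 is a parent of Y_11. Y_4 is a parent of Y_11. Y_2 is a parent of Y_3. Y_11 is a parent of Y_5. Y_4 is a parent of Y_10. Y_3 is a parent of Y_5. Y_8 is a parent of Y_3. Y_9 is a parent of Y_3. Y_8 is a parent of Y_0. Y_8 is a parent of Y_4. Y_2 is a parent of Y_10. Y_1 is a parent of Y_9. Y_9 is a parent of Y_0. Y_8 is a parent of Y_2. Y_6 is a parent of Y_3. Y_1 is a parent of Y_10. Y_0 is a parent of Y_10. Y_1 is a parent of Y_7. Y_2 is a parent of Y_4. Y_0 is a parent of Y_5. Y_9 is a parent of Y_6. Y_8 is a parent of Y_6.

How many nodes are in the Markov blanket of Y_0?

10

By definition, MB(Y_0) is built from Y_0's parents, Y_0's children, and the co-parents of Y_0.
Y_0 has parents Y_8, Y_9.
Y_0 has children Y_5, Y_10, Y_11.
For each child, the remaining parents (spouses of Y_0):
  Y_11: Y_1, Y_4
  Y_10: Y_1, Y_2, Y_4, Y_11
  Y_5: Y_3, Y_4, Y_6, Y_11
MB(Y_0) = {Y_1, Y_2, Y_3, Y_4, Y_5, Y_6, Y_8, Y_9, Y_10, Y_11}, which has 10 nodes.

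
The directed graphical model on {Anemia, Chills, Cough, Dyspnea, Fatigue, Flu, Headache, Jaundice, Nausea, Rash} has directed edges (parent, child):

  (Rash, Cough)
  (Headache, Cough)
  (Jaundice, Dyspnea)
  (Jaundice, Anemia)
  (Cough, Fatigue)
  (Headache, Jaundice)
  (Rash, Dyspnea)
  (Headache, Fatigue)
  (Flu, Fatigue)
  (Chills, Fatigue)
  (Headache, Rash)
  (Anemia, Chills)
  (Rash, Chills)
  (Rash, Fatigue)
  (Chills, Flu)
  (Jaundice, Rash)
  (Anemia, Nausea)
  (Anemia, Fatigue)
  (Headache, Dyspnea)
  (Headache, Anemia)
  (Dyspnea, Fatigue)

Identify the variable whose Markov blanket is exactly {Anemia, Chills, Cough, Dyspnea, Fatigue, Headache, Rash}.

Flu

The target node must have every member of {Anemia, Chills, Cough, Dyspnea, Fatigue, Headache, Rash} as a parent, child, or co-parent, and no others.
Parents of Flu: Chills; children: Fatigue; co-parents: Anemia, Chills, Cough, Dyspnea, Headache, Rash.
These exactly cover the given set, so the node is Flu.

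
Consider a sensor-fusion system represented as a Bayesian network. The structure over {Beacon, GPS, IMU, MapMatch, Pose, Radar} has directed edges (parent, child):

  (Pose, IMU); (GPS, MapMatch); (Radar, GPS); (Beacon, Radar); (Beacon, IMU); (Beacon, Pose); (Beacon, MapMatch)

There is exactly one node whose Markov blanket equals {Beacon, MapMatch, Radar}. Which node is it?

The target node must have every member of {Beacon, MapMatch, Radar} as a parent, child, or co-parent, and no others.
Parents of GPS: Radar; children: MapMatch; co-parents: Beacon.
These exactly cover the given set, so the node is GPS.

GPS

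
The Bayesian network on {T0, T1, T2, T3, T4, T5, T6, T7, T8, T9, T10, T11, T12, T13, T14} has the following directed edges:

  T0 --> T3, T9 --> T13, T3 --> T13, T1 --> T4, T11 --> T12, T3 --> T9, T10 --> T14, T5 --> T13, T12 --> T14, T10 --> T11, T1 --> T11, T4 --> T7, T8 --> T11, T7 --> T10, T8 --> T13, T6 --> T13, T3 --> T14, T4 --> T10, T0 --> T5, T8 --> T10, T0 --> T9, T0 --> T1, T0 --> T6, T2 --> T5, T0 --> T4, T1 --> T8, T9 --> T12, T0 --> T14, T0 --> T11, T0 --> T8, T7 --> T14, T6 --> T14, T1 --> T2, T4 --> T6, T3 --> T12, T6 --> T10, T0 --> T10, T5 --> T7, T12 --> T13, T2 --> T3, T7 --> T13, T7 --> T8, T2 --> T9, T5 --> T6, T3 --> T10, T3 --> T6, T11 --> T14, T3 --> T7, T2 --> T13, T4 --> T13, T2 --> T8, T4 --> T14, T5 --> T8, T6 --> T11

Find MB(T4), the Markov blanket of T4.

{T0, T1, T2, T3, T5, T6, T7, T8, T9, T10, T11, T12, T13, T14}

T4 has parents T0, T1.
T4 has children T6, T7, T10, T13, T14.
Other parents of T4's children:
  T6 also has parents T0, T3, T5.
  T7's other parents are T3, T5.
  parents(T10) \ {T4} = {T0, T3, T6, T7, T8}.
  T13 also has parents T2, T3, T5, T6, T7, T8, T9, T12.
  parents(T14) \ {T4} = {T0, T3, T6, T7, T10, T11, T12}.
MB(T4) = {T0, T1, T2, T3, T5, T6, T7, T8, T9, T10, T11, T12, T13, T14}.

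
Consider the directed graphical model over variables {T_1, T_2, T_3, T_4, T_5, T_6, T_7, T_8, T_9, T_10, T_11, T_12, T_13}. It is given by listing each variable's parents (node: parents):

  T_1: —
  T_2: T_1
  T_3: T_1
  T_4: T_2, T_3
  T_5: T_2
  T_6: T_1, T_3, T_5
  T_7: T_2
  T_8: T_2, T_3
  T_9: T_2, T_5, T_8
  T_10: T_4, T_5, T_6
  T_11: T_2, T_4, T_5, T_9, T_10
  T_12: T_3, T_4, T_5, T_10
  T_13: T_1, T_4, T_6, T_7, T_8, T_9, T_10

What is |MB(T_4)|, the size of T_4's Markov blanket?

The Markov blanket of a node is its parents, its children, and the other parents of its children.
Ch(T_4) = {T_10, T_11, T_12, T_13}.
Parents of T_4: T_2, T_3.
For each child, the remaining parents (spouses of T_4):
  T_10's other parents are T_5, T_6.
  parents(T_11) \ {T_4} = {T_2, T_5, T_9, T_10}.
  T_12 also has parents T_3, T_5, T_10.
  parents(T_13) \ {T_4} = {T_1, T_6, T_7, T_8, T_9, T_10}.
MB(T_4) = {T_1, T_2, T_3, T_5, T_6, T_7, T_8, T_9, T_10, T_11, T_12, T_13}, which has 12 nodes.

12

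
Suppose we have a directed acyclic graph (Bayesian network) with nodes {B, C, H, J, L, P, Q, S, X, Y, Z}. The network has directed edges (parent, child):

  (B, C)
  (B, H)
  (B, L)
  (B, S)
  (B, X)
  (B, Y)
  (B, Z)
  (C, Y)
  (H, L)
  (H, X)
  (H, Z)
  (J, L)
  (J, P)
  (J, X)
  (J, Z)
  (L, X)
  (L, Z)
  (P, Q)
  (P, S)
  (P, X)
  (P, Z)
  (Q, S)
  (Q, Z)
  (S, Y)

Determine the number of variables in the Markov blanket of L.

7

A node's Markov blanket = Pa ∪ Ch ∪ (parents of Ch other than the node itself).
L has parents B, H, J.
L's children: X, Z.
Parents of each child, excluding L:
  X's other parents are B, H, J, P.
  Z's other parents are B, H, J, P, Q.
MB(L) = {B, H, J, P, Q, X, Z}, which has 7 nodes.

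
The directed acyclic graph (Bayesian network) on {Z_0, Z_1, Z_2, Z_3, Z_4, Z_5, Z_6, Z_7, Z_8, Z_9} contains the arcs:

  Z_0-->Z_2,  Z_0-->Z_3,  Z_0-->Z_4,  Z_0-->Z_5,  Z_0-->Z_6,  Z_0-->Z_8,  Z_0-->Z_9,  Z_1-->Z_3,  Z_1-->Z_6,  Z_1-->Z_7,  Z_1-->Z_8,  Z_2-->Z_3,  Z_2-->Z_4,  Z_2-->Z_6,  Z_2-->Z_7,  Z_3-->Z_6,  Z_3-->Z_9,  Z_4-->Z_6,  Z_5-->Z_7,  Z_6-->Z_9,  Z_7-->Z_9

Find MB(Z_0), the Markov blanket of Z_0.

A node's Markov blanket = Pa ∪ Ch ∪ (parents of Ch other than the node itself).
Pa(Z_0) = {}.
Z_0 has children Z_2, Z_3, Z_4, Z_5, Z_6, Z_8, Z_9.
Co-parents of Z_0 (other parents of its children):
  Z_2: —
  Z_3: Z_1, Z_2
  Z_4: Z_2
  Z_5: —
  Z_6: Z_1, Z_2, Z_3, Z_4
  Z_8: Z_1
  Z_9: Z_3, Z_6, Z_7
Taking the union gives {Z_1, Z_2, Z_3, Z_4, Z_5, Z_6, Z_7, Z_8, Z_9}.

{Z_1, Z_2, Z_3, Z_4, Z_5, Z_6, Z_7, Z_8, Z_9}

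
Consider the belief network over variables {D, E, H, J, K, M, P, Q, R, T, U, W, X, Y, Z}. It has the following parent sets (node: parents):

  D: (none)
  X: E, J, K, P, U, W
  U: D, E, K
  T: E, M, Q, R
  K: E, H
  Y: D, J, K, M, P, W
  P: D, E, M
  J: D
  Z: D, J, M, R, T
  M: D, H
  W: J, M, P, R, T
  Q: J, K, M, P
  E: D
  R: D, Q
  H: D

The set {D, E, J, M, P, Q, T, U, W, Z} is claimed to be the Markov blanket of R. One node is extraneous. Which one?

Recall MB(v) = parents ∪ children ∪ spouses, where spouses are the other parents of v's children.
R has parents D, Q.
Children of R: T, W, Z.
Co-parents of R (other parents of its children):
  T: E, M, Q
  W: J, M, P, T
  Z: D, J, M, T
MB(R) = {D, E, J, M, P, Q, T, W, Z}.
U is neither a parent, child, nor co-parent of R, so it does not belong.

U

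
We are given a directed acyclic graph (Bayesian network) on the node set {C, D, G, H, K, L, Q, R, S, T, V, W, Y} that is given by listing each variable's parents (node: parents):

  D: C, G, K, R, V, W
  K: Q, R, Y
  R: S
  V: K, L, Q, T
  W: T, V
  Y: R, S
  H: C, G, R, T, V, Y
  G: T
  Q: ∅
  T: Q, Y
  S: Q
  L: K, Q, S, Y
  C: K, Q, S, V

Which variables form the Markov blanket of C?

{D, G, H, K, Q, R, S, T, V, W, Y}

The Markov blanket of a node is its parents, its children, and the other parents of its children.
Parents of C: K, Q, S, V.
C's children: D, H.
Other parents of C's children:
  parents(H) \ {C} = {G, R, T, V, Y}.
  parents(D) \ {C} = {G, K, R, V, W}.
Union: {K, Q, S, V} ∪ {D, H} ∪ {G, K, R, T, V, W, Y} = {D, G, H, K, Q, R, S, T, V, W, Y}.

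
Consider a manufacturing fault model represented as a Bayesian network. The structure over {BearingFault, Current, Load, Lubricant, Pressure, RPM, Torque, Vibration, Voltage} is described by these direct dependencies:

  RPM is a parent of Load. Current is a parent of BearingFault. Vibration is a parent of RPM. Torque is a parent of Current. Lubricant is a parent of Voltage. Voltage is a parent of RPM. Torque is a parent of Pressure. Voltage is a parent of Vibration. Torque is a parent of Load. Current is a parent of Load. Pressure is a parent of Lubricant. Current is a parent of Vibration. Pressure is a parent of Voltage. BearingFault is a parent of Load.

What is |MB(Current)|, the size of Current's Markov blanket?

A node's Markov blanket = Pa ∪ Ch ∪ (parents of Ch other than the node itself).
Pa(Current) = {Torque}.
Children of Current: BearingFault, Load, Vibration.
Co-parents of Current (other parents of its children):
  Vibration: Voltage
  BearingFault: —
  Load: BearingFault, RPM, Torque
MB(Current) = {BearingFault, Load, RPM, Torque, Vibration, Voltage}, which has 6 nodes.

6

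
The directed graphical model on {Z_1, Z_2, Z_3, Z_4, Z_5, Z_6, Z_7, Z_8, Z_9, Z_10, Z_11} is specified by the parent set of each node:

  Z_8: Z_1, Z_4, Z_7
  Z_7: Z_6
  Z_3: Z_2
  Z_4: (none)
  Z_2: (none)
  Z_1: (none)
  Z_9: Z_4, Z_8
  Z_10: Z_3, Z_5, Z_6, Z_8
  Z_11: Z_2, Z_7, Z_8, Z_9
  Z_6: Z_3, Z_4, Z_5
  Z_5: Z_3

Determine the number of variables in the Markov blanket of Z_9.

A node's Markov blanket = Pa ∪ Ch ∪ (parents of Ch other than the node itself).
Pa(Z_9) = {Z_4, Z_8}.
Z_9 has child Z_11.
For each child, the remaining parents (spouses of Z_9):
  Z_11: Z_2, Z_7, Z_8
MB(Z_9) = {Z_2, Z_4, Z_7, Z_8, Z_11}, which has 5 nodes.

5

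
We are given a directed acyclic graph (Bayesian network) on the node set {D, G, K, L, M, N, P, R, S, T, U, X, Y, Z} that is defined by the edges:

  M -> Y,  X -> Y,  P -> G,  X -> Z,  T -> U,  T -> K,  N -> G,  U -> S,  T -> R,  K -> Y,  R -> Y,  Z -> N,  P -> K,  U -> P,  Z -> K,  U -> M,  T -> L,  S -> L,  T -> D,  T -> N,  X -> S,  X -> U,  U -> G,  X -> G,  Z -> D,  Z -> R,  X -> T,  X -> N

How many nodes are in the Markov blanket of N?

6

The Markov blanket of a node is its parents, its children, and the other parents of its children.
Ch(N) = {G}.
Pa(N) = {T, X, Z}.
Other parents of N's children:
  parents(G) \ {N} = {P, U, X}.
MB(N) = {G, P, T, U, X, Z}, which has 6 nodes.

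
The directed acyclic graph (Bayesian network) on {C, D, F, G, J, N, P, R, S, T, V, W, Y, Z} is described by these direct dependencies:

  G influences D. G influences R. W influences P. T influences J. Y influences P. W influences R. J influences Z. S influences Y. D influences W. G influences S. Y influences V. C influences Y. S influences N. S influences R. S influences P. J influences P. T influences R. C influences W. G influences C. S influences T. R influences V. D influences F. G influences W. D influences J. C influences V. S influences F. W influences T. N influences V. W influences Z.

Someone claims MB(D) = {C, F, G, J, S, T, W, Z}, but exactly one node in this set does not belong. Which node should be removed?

Z

A node's Markov blanket = Pa ∪ Ch ∪ (parents of Ch other than the node itself).
Parents of D: G.
Children of D: F, J, W.
Co-parents of D (other parents of its children):
  W's other parents are C, G.
  parents(F) \ {D} = {S}.
  parents(J) \ {D} = {T}.
MB(D) = {C, F, G, J, S, T, W}.
Z is neither a parent, child, nor co-parent of D, so it does not belong.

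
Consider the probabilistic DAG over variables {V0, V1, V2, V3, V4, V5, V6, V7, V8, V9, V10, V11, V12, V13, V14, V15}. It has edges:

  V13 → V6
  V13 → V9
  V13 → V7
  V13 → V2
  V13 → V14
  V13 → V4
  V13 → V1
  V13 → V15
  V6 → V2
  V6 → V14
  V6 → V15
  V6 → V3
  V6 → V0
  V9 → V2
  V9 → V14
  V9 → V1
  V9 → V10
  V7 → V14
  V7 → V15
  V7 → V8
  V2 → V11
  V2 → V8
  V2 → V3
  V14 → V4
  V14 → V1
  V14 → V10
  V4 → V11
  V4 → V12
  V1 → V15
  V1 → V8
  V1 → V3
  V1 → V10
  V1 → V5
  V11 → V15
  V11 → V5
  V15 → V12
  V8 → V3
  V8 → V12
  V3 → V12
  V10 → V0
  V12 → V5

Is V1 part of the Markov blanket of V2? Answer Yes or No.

Yes

V1 is a co-parent of V2: both are parents of V8, V3.
So V1 ∈ MB(V2).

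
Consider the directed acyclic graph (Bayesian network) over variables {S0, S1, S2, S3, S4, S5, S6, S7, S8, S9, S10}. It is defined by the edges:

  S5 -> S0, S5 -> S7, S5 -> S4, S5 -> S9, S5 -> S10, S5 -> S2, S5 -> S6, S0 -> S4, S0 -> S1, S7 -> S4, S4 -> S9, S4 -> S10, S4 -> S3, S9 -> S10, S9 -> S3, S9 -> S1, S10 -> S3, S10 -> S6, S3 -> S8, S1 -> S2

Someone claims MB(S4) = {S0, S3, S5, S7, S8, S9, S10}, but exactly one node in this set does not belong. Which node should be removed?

The Markov blanket of a node is its parents, its children, and the other parents of its children.
S4 has parents S0, S5, S7.
S4 has children S3, S9, S10.
For each child, the remaining parents (spouses of S4):
  S9: S5
  S10: S5, S9
  S3: S9, S10
MB(S4) = {S0, S3, S5, S7, S9, S10}.
S8 is neither a parent, child, nor co-parent of S4, so it does not belong.

S8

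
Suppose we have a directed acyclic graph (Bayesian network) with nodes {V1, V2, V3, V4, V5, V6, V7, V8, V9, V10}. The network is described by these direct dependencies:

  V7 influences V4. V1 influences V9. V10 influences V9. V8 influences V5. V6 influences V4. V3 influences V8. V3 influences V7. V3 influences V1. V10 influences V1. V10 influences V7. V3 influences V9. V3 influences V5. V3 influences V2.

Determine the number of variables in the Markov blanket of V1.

3

V1 has child V9.
V1's parents: V3, V10.
Parents of each child, excluding V1:
  V9: V3, V10
MB(V1) = {V3, V9, V10}, which has 3 nodes.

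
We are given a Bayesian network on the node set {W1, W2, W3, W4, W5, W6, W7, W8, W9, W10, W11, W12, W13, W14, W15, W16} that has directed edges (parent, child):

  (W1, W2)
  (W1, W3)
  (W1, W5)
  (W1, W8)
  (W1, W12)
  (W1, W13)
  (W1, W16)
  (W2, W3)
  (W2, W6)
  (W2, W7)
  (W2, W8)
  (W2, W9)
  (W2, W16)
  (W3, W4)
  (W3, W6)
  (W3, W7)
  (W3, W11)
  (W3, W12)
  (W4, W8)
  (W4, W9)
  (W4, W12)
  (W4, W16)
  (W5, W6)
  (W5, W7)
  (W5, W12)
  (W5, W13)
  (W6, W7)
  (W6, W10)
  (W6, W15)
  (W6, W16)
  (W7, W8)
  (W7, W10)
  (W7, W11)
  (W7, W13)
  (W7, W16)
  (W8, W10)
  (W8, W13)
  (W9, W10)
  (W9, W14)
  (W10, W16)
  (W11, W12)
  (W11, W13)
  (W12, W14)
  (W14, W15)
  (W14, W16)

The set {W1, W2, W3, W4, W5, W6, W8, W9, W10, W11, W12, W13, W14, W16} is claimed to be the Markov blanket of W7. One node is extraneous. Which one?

Recall MB(v) = parents ∪ children ∪ spouses, where spouses are the other parents of v's children.
W7's parents: W2, W3, W5, W6.
W7 has children W8, W10, W11, W13, W16.
Parents of each child, excluding W7:
  W8's other parents are W1, W2, W4.
  parents(W10) \ {W7} = {W6, W8, W9}.
  W11's other parent is W3.
  W13's other parents are W1, W5, W8, W11.
  W16's other parents are W1, W2, W4, W6, W10, W14.
MB(W7) = {W1, W2, W3, W4, W5, W6, W8, W9, W10, W11, W13, W14, W16}.
W12 is neither a parent, child, nor co-parent of W7, so it does not belong.

W12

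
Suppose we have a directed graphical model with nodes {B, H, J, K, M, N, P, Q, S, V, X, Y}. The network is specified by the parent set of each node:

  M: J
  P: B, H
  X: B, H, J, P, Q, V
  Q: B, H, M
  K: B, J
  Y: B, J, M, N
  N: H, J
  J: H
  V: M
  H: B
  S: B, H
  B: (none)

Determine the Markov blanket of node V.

{B, H, J, M, P, Q, X}

By definition, MB(V) is built from V's parents, V's children, and the co-parents of V.
V has parent M.
Ch(V) = {X}.
Other parents of V's children:
  X also has parents B, H, J, P, Q.
Union: {M} ∪ {X} ∪ {B, H, J, P, Q} = {B, H, J, M, P, Q, X}.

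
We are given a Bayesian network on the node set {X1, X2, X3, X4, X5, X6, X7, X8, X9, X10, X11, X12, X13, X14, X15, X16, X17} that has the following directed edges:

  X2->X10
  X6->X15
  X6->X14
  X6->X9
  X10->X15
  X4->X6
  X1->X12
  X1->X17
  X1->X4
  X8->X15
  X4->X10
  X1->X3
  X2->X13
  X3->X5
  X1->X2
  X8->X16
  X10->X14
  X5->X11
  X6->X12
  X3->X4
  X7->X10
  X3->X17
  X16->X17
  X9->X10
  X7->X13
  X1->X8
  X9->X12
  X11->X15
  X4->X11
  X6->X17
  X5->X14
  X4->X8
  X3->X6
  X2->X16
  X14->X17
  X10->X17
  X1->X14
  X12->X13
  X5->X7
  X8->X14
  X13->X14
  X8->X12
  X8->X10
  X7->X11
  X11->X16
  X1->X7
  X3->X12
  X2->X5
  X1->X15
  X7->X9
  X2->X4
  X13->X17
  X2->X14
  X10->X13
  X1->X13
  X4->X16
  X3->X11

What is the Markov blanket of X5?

{X1, X2, X3, X4, X6, X7, X8, X10, X11, X13, X14}

X5 has parents X2, X3.
Ch(X5) = {X7, X11, X14}.
Other parents of X5's children:
  parents(X7) \ {X5} = {X1}.
  X11 also has parents X3, X4, X7.
  parents(X14) \ {X5} = {X1, X2, X6, X8, X10, X13}.
So the Markov blanket of X5 is {X1, X2, X3, X4, X6, X7, X8, X10, X11, X13, X14}.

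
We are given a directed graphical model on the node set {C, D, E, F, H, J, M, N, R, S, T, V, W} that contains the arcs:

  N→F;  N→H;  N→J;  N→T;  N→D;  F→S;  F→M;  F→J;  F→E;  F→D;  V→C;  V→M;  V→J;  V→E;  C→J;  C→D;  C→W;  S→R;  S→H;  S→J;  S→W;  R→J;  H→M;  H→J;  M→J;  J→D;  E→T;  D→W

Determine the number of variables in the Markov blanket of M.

8

Pa(M) = {F, H, V}.
M's children: J.
Co-parents of M (other parents of its children):
  J's other parents are C, F, H, N, R, S, V.
MB(M) = {C, F, H, J, N, R, S, V}, which has 8 nodes.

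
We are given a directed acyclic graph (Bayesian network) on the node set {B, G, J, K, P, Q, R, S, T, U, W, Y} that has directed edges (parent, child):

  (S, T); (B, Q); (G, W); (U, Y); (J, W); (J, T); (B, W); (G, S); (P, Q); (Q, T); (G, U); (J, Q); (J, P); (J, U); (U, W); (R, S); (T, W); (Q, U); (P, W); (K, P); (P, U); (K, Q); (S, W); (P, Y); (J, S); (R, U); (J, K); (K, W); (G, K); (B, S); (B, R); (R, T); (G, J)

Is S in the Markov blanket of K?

S is a co-parent of K: both are parents of W.
So S ∈ MB(K).

Yes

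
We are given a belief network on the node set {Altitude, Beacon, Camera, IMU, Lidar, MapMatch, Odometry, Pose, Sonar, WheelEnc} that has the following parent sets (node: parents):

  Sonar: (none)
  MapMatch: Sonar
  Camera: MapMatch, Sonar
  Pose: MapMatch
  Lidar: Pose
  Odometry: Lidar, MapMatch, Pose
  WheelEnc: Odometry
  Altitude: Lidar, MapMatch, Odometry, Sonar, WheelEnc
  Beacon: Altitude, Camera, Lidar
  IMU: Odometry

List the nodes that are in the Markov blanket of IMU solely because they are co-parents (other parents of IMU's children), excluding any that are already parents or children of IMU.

IMU has no children, so it has no co-parents. The set is empty.

{}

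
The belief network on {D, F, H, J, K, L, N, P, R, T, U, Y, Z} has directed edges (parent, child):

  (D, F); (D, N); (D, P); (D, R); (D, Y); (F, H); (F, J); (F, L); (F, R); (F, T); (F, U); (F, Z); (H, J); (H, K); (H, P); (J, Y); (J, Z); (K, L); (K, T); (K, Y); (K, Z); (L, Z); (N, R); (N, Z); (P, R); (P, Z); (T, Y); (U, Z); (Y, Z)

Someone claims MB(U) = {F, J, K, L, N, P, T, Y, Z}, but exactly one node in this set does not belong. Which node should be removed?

T

By definition, MB(U) is built from U's parents, U's children, and the co-parents of U.
Children of U: Z.
Parents of U: F.
For each child, the remaining parents (spouses of U):
  Z: F, J, K, L, N, P, Y
MB(U) = {F, J, K, L, N, P, Y, Z}.
T is neither a parent, child, nor co-parent of U, so it does not belong.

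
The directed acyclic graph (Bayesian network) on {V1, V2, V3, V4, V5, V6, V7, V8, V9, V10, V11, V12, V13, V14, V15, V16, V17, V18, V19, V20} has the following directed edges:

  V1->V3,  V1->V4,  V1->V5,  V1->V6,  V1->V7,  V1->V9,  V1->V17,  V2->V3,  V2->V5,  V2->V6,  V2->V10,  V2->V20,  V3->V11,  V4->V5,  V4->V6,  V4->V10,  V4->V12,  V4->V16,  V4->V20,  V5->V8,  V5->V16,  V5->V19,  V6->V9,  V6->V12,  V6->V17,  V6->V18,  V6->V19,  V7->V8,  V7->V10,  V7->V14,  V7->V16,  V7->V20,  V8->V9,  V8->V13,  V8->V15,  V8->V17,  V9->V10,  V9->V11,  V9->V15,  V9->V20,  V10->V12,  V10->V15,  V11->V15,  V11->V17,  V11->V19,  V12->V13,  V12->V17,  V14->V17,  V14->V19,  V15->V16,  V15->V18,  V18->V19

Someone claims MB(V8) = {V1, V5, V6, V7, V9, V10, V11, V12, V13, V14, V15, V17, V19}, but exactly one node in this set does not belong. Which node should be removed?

The Markov blanket of a node is its parents, its children, and the other parents of its children.
V8's parents: V5, V7.
Ch(V8) = {V9, V13, V15, V17}.
Parents of each child, excluding V8:
  V9 also has parents V1, V6.
  V13 also has parent V12.
  V15's other parents are V9, V10, V11.
  V17's other parents are V1, V6, V11, V12, V14.
MB(V8) = {V1, V5, V6, V7, V9, V10, V11, V12, V13, V14, V15, V17}.
V19 is neither a parent, child, nor co-parent of V8, so it does not belong.

V19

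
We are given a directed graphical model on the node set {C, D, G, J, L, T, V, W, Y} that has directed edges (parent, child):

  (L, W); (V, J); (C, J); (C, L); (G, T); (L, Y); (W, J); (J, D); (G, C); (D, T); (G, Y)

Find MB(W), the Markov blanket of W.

Ch(W) = {J}.
Parents of W: L.
Parents of each child, excluding W:
  J: C, V
So the Markov blanket of W is {C, J, L, V}.

{C, J, L, V}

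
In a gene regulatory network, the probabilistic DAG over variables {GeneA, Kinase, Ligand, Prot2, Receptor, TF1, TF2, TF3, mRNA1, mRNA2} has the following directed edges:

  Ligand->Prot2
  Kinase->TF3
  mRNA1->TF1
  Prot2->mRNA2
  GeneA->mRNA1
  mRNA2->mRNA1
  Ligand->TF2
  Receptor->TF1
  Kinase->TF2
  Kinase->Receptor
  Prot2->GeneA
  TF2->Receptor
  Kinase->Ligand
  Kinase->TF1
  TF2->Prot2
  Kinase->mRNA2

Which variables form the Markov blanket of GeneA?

Ch(GeneA) = {mRNA1}.
Parents of GeneA: Prot2.
Other parents of GeneA's children:
  mRNA1 also has parent mRNA2.
MB(GeneA) = {Prot2, mRNA1, mRNA2}.

{Prot2, mRNA1, mRNA2}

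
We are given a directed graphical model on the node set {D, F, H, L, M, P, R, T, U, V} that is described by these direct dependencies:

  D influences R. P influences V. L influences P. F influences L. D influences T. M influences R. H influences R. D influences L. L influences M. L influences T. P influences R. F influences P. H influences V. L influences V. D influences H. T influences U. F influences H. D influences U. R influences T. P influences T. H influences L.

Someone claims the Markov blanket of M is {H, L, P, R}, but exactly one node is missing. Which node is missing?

Recall MB(v) = parents ∪ children ∪ spouses, where spouses are the other parents of v's children.
M's parents: L.
M has child R.
For each child, the remaining parents (spouses of M):
  parents(R) \ {M} = {D, H, P}.
MB(M) = {D, H, L, P, R}.
Comparing with the claimed set, D is missing.

D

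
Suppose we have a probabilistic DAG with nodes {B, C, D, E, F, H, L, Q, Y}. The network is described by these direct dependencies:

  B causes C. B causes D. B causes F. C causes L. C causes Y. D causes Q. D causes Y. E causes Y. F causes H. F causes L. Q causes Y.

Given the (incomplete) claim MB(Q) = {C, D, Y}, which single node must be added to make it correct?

Parents of Q: D.
Q has child Y.
For each child, the remaining parents (spouses of Q):
  Y also has parents C, D, E.
MB(Q) = {C, D, E, Y}.
Comparing with the claimed set, E is missing.

E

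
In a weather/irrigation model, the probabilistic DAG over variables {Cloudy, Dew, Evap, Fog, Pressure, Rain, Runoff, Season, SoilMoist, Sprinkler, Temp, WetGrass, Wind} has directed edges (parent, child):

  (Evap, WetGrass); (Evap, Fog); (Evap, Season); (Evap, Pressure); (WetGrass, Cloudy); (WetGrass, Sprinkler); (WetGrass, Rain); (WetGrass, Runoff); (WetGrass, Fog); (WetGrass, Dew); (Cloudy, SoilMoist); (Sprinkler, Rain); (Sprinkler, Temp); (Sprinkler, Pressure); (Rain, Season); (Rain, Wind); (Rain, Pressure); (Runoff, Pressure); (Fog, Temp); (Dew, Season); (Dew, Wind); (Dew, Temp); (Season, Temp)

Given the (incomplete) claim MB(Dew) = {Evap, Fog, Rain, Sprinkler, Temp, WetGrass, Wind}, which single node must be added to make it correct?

A node's Markov blanket = Pa ∪ Ch ∪ (parents of Ch other than the node itself).
Ch(Dew) = {Season, Temp, Wind}.
Pa(Dew) = {WetGrass}.
Co-parents of Dew (other parents of its children):
  Season's other parents are Evap, Rain.
  parents(Wind) \ {Dew} = {Rain}.
  parents(Temp) \ {Dew} = {Fog, Season, Sprinkler}.
MB(Dew) = {Evap, Fog, Rain, Season, Sprinkler, Temp, WetGrass, Wind}.
Comparing with the claimed set, Season is missing.

Season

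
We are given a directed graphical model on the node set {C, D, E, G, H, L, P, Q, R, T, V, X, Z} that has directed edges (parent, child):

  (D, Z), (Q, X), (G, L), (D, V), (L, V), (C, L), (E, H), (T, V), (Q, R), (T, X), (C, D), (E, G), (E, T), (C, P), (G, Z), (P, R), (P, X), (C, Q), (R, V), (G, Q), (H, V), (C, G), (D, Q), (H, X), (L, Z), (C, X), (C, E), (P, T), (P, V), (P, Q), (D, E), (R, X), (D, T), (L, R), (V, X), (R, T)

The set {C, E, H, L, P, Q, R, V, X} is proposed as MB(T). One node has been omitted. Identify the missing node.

D

T has parents D, E, P, R.
Ch(T) = {V, X}.
Parents of each child, excluding T:
  V's other parents are D, H, L, P, R.
  X's other parents are C, H, P, Q, R, V.
MB(T) = {C, D, E, H, L, P, Q, R, V, X}.
Comparing with the claimed set, D is missing.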